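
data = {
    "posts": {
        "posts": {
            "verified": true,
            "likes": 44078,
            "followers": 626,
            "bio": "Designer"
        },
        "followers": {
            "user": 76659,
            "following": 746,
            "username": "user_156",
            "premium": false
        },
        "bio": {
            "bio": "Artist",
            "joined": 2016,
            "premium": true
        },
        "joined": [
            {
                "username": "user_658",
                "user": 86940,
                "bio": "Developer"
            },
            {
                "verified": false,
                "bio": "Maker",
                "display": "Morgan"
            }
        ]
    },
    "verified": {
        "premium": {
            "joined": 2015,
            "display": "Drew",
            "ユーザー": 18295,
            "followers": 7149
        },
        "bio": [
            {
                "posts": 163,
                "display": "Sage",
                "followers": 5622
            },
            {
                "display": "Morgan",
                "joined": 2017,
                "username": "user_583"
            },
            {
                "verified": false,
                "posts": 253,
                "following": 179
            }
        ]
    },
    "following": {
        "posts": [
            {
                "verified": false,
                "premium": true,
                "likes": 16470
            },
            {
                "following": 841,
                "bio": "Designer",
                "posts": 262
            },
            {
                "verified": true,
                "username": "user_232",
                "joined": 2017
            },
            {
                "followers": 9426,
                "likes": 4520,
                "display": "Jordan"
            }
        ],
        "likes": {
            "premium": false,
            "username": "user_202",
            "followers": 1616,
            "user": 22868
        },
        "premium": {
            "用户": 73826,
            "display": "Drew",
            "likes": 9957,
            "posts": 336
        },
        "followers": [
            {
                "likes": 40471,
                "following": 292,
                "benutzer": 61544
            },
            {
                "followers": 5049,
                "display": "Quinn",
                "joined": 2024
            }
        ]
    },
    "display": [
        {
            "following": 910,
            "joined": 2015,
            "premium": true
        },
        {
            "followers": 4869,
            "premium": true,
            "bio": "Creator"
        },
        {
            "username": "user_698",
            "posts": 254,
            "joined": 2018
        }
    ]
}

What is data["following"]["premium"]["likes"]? 9957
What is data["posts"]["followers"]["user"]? 76659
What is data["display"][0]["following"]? 910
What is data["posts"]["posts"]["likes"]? 44078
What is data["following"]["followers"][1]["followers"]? 5049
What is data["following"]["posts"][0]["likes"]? 16470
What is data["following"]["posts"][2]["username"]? "user_232"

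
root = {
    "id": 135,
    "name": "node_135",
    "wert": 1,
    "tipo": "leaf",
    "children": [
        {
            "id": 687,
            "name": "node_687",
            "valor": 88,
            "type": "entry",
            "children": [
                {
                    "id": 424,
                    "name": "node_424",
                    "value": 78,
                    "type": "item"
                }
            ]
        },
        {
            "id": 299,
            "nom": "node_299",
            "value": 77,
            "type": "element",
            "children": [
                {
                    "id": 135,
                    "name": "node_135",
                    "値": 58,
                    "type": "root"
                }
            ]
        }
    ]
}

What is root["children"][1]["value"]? 77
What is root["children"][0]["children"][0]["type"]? "item"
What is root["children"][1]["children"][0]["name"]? "node_135"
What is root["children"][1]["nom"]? "node_299"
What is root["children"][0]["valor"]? 88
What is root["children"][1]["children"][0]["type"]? "root"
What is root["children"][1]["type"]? "element"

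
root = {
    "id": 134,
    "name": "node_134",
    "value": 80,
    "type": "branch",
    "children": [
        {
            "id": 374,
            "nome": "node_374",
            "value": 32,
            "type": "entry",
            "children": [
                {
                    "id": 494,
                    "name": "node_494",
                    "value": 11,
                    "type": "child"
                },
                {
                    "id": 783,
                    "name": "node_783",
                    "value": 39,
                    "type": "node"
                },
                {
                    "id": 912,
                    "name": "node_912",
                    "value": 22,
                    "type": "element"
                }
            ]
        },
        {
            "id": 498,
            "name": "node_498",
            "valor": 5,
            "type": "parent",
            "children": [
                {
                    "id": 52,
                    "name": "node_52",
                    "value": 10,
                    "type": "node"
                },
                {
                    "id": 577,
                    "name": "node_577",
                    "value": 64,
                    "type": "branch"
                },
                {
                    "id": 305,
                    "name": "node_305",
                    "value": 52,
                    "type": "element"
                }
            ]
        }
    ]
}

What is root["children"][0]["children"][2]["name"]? "node_912"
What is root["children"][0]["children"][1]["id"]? 783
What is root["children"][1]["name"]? "node_498"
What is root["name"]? "node_134"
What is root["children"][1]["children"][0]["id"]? 52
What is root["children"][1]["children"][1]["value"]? 64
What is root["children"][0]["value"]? 32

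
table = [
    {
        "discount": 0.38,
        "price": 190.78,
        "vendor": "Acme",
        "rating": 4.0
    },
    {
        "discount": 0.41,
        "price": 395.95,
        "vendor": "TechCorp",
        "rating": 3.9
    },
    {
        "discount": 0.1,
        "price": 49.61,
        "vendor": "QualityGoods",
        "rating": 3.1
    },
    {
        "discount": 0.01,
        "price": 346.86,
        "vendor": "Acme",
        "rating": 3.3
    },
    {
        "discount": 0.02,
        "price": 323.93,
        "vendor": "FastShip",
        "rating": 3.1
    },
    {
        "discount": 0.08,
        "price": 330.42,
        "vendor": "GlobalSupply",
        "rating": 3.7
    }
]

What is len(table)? 6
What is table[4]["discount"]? 0.02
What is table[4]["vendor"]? "FastShip"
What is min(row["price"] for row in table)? 49.61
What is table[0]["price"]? 190.78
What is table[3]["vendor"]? "Acme"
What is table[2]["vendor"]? "QualityGoods"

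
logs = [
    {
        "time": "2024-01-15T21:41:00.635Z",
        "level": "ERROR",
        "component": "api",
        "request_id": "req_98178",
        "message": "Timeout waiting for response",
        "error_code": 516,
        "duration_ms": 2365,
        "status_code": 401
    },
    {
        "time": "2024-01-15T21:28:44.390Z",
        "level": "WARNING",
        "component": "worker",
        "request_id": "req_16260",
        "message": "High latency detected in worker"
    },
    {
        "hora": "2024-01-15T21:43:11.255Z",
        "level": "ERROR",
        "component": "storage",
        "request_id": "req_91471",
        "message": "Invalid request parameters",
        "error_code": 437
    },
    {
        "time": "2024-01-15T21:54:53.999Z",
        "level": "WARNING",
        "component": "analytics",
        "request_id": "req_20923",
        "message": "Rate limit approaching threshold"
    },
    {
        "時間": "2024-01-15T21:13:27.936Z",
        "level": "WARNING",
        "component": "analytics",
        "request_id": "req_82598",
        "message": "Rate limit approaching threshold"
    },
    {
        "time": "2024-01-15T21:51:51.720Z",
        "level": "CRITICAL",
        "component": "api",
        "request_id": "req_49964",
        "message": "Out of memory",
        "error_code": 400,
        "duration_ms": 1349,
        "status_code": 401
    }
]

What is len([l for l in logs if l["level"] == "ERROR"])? 2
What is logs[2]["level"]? "ERROR"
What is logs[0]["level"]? "ERROR"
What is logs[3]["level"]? "WARNING"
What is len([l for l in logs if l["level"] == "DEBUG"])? 0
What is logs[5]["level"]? "CRITICAL"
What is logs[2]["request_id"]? "req_91471"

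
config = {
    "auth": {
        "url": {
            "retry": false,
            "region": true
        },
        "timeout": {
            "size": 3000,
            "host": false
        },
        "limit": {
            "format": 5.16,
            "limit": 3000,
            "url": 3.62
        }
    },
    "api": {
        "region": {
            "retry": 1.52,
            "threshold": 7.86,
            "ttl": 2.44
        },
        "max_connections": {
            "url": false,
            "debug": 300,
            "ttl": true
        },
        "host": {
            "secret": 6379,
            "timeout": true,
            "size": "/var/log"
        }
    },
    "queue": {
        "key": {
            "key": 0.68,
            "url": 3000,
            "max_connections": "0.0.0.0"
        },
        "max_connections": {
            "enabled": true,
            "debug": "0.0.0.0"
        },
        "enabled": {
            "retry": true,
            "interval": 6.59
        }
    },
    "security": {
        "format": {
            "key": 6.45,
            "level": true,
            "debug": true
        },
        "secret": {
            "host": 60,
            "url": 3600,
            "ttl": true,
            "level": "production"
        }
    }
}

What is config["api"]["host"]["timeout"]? True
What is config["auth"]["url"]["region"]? True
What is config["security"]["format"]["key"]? 6.45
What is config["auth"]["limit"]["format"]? 5.16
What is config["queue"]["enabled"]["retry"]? True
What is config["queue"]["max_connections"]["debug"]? "0.0.0.0"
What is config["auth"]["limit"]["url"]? 3.62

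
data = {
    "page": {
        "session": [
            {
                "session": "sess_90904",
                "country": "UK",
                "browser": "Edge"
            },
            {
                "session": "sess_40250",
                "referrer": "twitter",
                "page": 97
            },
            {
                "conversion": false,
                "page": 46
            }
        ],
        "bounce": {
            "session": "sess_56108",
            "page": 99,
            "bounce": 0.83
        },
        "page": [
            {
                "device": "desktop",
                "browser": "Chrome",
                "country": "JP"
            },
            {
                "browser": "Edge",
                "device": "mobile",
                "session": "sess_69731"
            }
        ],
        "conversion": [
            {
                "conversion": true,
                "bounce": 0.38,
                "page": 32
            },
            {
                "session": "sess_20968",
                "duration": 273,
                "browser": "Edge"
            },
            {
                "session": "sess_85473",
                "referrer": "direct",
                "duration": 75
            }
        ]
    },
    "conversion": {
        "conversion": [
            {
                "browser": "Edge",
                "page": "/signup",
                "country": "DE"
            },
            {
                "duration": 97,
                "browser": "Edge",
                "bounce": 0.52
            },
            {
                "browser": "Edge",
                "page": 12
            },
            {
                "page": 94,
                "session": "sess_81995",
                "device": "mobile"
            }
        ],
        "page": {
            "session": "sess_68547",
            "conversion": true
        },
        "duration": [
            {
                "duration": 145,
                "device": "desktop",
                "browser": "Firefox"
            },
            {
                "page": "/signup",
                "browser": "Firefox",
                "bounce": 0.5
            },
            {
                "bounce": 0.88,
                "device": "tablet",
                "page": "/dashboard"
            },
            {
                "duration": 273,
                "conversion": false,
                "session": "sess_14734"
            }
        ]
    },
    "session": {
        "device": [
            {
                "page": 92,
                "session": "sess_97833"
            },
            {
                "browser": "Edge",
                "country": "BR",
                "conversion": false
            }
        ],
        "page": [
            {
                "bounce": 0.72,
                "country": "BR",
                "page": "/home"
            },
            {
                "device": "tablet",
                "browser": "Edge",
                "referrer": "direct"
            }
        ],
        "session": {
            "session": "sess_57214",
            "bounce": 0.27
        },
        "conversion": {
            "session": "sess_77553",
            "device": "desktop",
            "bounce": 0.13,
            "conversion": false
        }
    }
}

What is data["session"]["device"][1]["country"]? "BR"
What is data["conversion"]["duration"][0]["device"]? "desktop"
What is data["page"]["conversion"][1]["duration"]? 273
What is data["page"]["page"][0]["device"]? "desktop"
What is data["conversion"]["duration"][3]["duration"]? 273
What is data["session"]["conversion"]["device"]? "desktop"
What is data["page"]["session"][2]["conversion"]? False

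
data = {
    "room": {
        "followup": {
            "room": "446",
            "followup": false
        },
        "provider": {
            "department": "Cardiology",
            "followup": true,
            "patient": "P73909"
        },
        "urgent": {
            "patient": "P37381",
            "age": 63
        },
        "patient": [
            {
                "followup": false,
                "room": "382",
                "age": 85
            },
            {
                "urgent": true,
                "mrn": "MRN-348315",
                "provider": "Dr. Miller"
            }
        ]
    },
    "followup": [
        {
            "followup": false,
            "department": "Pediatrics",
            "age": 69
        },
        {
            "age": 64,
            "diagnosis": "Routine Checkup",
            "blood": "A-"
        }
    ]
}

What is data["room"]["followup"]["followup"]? False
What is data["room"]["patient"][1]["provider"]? "Dr. Miller"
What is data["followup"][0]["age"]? 69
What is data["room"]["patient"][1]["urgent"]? True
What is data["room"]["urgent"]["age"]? 63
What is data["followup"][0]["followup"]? False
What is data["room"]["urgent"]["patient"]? "P37381"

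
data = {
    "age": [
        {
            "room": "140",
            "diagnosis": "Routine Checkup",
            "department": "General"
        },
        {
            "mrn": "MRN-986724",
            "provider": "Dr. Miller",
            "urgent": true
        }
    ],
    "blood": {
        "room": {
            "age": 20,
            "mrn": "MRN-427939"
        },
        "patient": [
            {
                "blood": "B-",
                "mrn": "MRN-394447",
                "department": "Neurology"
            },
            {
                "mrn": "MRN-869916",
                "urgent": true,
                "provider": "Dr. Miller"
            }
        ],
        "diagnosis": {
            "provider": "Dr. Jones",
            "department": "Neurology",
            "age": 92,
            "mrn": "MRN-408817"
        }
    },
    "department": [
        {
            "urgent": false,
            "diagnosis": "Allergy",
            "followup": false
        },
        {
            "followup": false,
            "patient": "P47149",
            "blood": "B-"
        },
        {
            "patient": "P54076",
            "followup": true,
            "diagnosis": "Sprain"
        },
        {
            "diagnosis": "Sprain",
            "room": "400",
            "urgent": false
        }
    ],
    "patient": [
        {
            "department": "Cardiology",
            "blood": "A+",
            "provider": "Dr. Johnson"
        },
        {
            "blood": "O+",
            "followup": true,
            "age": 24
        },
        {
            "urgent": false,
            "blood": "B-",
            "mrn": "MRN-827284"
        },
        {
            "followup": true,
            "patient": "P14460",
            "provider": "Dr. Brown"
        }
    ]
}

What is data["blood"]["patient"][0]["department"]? "Neurology"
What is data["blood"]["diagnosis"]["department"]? "Neurology"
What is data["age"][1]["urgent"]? True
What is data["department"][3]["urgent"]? False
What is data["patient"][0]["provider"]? "Dr. Johnson"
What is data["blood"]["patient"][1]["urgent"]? True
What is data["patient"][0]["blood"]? "A+"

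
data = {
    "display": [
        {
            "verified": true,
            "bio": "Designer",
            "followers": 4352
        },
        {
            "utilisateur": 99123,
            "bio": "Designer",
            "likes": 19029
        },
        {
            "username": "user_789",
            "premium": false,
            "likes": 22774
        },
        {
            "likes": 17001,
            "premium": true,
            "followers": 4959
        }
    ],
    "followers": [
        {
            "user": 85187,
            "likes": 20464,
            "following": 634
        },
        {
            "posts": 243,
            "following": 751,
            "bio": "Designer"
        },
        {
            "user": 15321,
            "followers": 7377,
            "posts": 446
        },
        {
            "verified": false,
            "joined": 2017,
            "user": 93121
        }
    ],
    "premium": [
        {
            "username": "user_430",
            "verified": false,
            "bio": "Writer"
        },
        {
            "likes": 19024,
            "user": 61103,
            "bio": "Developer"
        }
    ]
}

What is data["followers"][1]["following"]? 751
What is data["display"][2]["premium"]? False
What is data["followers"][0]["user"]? 85187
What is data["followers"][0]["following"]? 634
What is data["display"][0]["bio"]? "Designer"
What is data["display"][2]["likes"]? 22774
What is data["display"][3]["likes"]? 17001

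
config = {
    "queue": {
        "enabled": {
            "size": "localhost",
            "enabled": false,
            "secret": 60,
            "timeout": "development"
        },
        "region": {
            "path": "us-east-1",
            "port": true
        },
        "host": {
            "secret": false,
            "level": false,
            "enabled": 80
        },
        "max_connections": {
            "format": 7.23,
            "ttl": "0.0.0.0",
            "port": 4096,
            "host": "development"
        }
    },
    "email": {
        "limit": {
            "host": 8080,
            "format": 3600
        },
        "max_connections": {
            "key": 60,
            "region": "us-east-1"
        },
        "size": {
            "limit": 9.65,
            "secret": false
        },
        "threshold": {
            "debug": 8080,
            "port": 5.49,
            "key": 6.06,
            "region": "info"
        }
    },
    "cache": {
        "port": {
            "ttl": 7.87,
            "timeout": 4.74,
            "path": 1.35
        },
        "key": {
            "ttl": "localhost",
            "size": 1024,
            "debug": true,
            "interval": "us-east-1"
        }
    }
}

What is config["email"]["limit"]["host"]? 8080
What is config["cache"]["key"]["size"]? 1024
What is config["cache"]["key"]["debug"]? True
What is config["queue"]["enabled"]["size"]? "localhost"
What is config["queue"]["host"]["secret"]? False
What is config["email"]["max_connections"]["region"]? "us-east-1"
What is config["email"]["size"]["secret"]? False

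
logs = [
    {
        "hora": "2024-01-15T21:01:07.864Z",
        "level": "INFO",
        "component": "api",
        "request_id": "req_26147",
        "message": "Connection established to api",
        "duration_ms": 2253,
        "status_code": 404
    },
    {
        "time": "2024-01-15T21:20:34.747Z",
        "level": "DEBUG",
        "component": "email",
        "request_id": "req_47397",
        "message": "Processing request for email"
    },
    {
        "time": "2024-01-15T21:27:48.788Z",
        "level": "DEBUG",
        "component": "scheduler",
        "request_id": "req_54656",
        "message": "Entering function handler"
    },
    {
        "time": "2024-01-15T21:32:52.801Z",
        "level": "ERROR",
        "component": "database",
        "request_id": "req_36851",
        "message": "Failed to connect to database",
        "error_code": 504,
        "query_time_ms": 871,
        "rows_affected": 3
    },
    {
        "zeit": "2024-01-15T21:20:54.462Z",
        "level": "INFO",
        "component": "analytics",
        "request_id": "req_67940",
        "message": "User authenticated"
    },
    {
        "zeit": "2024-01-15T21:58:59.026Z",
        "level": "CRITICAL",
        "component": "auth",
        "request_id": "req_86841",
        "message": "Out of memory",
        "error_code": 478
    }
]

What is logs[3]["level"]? "ERROR"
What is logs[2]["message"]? "Entering function handler"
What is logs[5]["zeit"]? "2024-01-15T21:58:59.026Z"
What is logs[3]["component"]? "database"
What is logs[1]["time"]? "2024-01-15T21:20:34.747Z"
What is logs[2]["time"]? "2024-01-15T21:27:48.788Z"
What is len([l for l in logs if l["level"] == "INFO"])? 2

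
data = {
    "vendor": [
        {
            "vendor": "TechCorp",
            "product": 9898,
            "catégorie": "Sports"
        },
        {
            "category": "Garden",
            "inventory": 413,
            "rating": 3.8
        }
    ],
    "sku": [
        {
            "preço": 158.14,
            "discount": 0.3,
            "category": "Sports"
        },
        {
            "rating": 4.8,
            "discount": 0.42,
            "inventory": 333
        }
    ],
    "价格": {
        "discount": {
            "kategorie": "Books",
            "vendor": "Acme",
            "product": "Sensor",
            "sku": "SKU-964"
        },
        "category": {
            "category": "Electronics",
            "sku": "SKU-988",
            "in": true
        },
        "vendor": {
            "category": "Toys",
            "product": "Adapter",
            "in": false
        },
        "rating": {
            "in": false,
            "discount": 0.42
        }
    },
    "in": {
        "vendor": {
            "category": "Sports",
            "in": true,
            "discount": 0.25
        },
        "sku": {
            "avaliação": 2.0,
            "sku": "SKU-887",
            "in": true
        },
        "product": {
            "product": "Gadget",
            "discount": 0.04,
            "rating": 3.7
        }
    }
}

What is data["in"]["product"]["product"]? "Gadget"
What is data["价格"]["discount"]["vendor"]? "Acme"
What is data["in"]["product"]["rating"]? 3.7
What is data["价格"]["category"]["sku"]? "SKU-988"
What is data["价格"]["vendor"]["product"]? "Adapter"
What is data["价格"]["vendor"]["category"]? "Toys"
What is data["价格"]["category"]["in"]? True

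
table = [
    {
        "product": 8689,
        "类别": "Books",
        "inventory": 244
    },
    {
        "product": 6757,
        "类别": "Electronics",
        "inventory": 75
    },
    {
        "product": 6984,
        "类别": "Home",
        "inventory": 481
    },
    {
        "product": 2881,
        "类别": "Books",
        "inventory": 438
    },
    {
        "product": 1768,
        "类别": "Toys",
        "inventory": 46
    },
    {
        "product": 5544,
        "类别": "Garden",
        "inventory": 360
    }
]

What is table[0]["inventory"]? 244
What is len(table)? 6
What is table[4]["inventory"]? 46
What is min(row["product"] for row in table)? 1768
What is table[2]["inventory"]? 481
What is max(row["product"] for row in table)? 8689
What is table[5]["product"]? 5544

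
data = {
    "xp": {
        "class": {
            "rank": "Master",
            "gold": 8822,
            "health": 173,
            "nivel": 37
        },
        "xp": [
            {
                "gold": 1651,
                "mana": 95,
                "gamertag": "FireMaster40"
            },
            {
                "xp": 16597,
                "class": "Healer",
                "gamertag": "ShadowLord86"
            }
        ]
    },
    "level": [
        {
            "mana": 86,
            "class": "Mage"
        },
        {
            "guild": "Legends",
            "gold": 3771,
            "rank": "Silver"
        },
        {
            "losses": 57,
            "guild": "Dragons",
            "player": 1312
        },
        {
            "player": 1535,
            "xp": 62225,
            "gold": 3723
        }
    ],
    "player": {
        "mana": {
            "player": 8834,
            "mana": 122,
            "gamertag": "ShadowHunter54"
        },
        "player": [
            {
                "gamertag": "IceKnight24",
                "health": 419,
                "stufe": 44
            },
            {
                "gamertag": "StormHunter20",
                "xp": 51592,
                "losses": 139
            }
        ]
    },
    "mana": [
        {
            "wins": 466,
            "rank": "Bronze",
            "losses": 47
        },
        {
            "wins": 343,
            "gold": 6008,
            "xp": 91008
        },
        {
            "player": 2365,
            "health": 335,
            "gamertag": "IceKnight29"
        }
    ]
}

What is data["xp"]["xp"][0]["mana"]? 95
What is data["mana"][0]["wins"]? 466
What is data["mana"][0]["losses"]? 47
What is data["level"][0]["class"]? "Mage"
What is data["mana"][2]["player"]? 2365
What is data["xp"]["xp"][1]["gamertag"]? "ShadowLord86"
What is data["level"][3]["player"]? 1535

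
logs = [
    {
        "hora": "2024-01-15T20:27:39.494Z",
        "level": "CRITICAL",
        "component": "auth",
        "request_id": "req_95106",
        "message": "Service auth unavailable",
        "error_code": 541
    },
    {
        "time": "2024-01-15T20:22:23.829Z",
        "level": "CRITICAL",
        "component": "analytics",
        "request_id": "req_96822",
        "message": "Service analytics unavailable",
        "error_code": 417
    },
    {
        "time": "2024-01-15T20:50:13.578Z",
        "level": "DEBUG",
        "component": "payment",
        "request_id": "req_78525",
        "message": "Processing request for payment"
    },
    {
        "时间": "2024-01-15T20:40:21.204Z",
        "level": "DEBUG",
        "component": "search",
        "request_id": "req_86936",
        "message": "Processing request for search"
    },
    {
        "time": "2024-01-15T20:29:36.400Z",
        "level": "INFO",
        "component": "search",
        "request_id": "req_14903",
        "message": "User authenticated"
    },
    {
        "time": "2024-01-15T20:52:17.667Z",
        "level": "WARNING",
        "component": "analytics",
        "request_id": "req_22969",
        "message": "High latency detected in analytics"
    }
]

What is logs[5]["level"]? "WARNING"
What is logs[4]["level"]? "INFO"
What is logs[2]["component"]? "payment"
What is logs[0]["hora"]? "2024-01-15T20:27:39.494Z"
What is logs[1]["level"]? "CRITICAL"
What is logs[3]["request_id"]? "req_86936"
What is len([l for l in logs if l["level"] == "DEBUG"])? 2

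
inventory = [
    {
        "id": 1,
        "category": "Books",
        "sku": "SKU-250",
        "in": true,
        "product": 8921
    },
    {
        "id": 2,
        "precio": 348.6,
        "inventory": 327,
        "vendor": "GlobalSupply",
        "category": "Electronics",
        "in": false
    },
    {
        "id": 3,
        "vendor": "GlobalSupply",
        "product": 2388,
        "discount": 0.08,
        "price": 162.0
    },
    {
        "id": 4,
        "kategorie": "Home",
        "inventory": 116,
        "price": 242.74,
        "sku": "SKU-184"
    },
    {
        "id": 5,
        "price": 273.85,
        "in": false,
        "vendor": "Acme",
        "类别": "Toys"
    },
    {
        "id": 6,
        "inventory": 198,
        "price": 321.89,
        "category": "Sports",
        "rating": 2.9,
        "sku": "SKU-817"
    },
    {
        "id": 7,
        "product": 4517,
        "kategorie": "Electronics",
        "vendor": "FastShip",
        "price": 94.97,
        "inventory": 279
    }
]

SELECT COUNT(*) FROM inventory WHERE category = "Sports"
1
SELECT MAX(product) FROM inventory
8921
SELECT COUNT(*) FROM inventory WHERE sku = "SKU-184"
1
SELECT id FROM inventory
[1, 2, 3, 4, 5, 6, 7]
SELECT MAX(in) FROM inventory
True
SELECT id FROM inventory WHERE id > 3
[4, 5, 6, 7]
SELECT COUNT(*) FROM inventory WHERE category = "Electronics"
1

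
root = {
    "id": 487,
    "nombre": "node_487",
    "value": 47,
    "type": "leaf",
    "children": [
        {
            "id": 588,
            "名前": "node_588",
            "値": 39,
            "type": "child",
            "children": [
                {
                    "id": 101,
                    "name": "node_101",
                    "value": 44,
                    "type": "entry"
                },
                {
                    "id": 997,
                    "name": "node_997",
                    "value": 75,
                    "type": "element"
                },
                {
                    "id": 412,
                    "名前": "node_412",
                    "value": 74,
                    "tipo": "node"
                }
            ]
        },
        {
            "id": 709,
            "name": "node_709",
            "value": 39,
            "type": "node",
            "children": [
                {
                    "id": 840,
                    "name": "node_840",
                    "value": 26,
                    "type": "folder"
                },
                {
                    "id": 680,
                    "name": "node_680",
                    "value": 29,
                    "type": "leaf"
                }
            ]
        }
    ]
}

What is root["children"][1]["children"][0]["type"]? "folder"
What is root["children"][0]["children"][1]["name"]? "node_997"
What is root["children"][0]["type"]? "child"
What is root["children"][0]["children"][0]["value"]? 44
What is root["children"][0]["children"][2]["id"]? 412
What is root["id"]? 487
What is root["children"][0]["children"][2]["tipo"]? "node"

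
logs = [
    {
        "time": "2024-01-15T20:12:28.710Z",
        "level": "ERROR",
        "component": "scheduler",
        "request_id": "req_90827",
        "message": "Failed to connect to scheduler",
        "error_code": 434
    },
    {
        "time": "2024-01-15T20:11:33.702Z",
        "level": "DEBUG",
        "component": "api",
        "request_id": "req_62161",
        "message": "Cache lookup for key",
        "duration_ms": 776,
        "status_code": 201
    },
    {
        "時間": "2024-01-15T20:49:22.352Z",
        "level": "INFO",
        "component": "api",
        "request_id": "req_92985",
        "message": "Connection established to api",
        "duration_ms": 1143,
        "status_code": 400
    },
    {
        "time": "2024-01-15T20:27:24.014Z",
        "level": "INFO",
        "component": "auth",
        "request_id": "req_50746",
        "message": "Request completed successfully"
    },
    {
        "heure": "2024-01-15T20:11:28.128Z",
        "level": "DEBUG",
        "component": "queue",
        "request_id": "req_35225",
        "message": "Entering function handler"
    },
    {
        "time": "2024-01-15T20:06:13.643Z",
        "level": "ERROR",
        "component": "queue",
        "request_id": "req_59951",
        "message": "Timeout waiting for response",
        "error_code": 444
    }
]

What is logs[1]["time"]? "2024-01-15T20:11:33.702Z"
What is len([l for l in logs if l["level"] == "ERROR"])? 2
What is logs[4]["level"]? "DEBUG"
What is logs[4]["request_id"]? "req_35225"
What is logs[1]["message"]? "Cache lookup for key"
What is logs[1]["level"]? "DEBUG"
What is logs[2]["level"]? "INFO"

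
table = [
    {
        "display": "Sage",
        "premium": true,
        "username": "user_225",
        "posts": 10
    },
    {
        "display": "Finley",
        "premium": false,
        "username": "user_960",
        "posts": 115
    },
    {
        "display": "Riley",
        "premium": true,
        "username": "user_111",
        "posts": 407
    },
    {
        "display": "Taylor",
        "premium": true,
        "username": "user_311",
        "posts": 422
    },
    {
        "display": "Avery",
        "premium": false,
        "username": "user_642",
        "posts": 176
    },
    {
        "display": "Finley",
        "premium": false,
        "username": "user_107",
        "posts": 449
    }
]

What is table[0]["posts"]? 10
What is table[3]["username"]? "user_311"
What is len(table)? 6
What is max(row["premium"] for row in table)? True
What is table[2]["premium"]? True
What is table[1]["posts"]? 115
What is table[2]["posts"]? 407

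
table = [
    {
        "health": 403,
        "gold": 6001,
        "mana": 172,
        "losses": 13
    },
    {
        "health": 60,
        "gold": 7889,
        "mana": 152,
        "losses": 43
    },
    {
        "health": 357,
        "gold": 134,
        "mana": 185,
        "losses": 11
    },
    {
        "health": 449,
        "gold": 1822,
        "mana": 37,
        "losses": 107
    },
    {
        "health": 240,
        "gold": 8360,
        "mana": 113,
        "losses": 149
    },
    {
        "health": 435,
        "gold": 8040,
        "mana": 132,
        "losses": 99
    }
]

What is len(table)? 6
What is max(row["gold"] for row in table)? 8360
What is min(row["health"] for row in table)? 60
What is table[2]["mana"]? 185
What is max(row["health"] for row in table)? 449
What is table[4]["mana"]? 113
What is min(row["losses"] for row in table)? 11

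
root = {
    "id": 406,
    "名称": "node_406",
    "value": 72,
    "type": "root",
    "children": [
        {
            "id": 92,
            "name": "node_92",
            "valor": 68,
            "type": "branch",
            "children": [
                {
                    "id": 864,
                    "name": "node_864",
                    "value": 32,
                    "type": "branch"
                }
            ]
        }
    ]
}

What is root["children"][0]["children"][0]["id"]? 864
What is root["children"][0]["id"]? 92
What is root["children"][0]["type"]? "branch"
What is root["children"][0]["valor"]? 68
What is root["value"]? 72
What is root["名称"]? "node_406"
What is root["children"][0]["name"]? "node_92"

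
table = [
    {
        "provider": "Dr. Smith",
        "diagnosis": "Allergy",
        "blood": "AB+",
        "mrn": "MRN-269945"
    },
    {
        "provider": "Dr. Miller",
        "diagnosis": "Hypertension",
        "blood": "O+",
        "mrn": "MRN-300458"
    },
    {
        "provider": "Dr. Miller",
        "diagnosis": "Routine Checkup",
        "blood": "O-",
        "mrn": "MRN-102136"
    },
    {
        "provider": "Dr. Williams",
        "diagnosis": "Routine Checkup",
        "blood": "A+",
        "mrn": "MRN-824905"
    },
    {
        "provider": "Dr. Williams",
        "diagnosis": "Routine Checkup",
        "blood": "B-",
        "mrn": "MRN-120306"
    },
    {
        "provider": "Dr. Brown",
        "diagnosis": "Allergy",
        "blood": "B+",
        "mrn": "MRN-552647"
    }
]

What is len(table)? 6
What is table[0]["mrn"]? "MRN-269945"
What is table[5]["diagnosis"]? "Allergy"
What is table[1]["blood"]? "O+"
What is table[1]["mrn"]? "MRN-300458"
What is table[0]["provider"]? "Dr. Smith"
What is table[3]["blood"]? "A+"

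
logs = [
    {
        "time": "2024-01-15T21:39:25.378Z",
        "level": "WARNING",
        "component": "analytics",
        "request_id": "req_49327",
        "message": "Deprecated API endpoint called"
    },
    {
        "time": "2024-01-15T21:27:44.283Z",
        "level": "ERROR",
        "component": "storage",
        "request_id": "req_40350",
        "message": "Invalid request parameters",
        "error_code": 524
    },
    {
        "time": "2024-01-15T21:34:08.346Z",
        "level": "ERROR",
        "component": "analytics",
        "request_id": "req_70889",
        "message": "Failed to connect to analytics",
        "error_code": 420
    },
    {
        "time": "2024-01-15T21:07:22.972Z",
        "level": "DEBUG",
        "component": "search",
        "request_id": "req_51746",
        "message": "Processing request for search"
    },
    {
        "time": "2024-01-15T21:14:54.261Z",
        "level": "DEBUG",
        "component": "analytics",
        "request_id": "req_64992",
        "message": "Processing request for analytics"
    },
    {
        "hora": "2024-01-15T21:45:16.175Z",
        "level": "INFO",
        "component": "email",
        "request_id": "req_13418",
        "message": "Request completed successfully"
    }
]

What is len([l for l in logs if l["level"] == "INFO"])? 1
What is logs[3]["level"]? "DEBUG"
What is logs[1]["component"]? "storage"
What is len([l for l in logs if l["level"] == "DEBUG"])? 2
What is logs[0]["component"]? "analytics"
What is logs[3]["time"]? "2024-01-15T21:07:22.972Z"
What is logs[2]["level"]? "ERROR"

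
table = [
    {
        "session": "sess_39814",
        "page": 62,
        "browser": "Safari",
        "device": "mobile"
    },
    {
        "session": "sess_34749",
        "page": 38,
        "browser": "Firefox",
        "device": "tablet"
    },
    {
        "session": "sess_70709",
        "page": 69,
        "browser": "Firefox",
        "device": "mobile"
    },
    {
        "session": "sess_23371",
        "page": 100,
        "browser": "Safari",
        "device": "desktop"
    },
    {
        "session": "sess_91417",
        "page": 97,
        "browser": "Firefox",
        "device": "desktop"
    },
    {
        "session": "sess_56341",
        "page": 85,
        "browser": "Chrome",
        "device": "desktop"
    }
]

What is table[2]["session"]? "sess_70709"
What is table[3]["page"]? 100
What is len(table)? 6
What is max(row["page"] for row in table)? 100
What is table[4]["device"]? "desktop"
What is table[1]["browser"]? "Firefox"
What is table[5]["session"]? "sess_56341"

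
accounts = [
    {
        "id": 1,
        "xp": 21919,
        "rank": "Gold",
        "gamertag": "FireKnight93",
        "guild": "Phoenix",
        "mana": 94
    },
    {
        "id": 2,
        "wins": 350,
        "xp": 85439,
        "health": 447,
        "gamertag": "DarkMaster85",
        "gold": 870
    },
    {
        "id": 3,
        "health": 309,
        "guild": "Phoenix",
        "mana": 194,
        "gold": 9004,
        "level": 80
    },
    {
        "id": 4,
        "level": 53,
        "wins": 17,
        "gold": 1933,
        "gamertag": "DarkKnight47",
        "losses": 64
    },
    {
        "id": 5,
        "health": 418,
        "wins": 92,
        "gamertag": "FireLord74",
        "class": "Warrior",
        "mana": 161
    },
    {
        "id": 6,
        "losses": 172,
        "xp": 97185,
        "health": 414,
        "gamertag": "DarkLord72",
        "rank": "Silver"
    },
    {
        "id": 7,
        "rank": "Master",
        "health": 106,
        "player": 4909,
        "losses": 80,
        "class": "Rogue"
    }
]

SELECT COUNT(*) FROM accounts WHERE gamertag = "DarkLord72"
1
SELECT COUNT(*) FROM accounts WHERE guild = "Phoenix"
2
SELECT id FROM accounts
[1, 2, 3, 4, 5, 6, 7]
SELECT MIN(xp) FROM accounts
21919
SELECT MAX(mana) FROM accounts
194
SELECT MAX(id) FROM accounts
7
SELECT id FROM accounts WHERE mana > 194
[]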